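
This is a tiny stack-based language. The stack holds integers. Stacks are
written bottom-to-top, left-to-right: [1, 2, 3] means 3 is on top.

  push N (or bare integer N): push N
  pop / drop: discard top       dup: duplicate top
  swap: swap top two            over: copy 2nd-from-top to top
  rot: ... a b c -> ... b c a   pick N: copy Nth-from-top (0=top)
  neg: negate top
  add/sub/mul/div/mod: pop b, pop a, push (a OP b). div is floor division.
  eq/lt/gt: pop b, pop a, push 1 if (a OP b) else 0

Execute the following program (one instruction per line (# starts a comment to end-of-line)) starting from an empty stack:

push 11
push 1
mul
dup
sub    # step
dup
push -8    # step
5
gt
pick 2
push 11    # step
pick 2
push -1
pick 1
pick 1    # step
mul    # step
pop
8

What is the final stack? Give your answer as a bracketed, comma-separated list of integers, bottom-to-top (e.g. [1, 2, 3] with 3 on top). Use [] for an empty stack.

Answer: [0, 0, 0, 0, 11, 0, -1, 8]

Derivation:
After 'push 11': [11]
After 'push 1': [11, 1]
After 'mul': [11]
After 'dup': [11, 11]
After 'sub': [0]
After 'dup': [0, 0]
After 'push -8': [0, 0, -8]
After 'push 5': [0, 0, -8, 5]
After 'gt': [0, 0, 0]
After 'pick 2': [0, 0, 0, 0]
After 'push 11': [0, 0, 0, 0, 11]
After 'pick 2': [0, 0, 0, 0, 11, 0]
After 'push -1': [0, 0, 0, 0, 11, 0, -1]
After 'pick 1': [0, 0, 0, 0, 11, 0, -1, 0]
After 'pick 1': [0, 0, 0, 0, 11, 0, -1, 0, -1]
After 'mul': [0, 0, 0, 0, 11, 0, -1, 0]
After 'pop': [0, 0, 0, 0, 11, 0, -1]
After 'push 8': [0, 0, 0, 0, 11, 0, -1, 8]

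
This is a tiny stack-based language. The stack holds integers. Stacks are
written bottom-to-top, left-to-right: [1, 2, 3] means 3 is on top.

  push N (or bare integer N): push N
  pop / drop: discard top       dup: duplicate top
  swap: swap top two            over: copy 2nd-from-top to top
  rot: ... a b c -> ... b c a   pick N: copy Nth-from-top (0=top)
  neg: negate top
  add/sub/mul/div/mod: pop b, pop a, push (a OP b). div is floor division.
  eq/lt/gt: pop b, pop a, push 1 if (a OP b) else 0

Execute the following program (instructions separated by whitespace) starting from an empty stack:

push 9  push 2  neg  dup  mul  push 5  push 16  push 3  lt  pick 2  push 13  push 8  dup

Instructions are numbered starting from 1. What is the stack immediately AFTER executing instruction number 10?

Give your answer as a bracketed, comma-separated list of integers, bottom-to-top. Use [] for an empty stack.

Step 1 ('push 9'): [9]
Step 2 ('push 2'): [9, 2]
Step 3 ('neg'): [9, -2]
Step 4 ('dup'): [9, -2, -2]
Step 5 ('mul'): [9, 4]
Step 6 ('push 5'): [9, 4, 5]
Step 7 ('push 16'): [9, 4, 5, 16]
Step 8 ('push 3'): [9, 4, 5, 16, 3]
Step 9 ('lt'): [9, 4, 5, 0]
Step 10 ('pick 2'): [9, 4, 5, 0, 4]

Answer: [9, 4, 5, 0, 4]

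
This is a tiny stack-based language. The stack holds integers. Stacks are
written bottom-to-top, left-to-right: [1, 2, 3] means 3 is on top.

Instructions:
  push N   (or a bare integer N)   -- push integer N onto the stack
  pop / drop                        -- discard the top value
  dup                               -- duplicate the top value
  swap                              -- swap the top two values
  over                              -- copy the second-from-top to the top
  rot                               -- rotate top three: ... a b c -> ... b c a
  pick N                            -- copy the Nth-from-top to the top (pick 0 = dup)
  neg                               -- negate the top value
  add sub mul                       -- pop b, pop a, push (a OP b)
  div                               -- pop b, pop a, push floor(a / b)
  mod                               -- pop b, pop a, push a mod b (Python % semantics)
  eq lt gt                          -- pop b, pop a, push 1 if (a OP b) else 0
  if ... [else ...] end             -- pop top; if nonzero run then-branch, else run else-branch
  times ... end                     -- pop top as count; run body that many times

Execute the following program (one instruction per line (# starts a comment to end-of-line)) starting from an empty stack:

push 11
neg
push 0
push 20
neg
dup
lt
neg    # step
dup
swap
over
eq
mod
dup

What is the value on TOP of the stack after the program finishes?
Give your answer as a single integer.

Answer: 0

Derivation:
After 'push 11': [11]
After 'neg': [-11]
After 'push 0': [-11, 0]
After 'push 20': [-11, 0, 20]
After 'neg': [-11, 0, -20]
After 'dup': [-11, 0, -20, -20]
After 'lt': [-11, 0, 0]
After 'neg': [-11, 0, 0]
After 'dup': [-11, 0, 0, 0]
After 'swap': [-11, 0, 0, 0]
After 'over': [-11, 0, 0, 0, 0]
After 'eq': [-11, 0, 0, 1]
After 'mod': [-11, 0, 0]
After 'dup': [-11, 0, 0, 0]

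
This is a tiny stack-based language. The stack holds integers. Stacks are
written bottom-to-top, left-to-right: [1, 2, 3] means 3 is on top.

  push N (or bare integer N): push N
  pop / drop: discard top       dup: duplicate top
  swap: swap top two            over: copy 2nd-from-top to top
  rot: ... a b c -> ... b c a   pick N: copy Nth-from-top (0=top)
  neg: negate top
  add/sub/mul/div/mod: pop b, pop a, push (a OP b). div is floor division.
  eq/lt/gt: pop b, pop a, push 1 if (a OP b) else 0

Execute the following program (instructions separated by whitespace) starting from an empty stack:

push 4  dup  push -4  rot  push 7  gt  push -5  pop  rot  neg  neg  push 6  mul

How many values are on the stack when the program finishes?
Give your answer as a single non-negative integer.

After 'push 4': stack = [4] (depth 1)
After 'dup': stack = [4, 4] (depth 2)
After 'push -4': stack = [4, 4, -4] (depth 3)
After 'rot': stack = [4, -4, 4] (depth 3)
After 'push 7': stack = [4, -4, 4, 7] (depth 4)
After 'gt': stack = [4, -4, 0] (depth 3)
After 'push -5': stack = [4, -4, 0, -5] (depth 4)
After 'pop': stack = [4, -4, 0] (depth 3)
After 'rot': stack = [-4, 0, 4] (depth 3)
After 'neg': stack = [-4, 0, -4] (depth 3)
After 'neg': stack = [-4, 0, 4] (depth 3)
After 'push 6': stack = [-4, 0, 4, 6] (depth 4)
After 'mul': stack = [-4, 0, 24] (depth 3)

Answer: 3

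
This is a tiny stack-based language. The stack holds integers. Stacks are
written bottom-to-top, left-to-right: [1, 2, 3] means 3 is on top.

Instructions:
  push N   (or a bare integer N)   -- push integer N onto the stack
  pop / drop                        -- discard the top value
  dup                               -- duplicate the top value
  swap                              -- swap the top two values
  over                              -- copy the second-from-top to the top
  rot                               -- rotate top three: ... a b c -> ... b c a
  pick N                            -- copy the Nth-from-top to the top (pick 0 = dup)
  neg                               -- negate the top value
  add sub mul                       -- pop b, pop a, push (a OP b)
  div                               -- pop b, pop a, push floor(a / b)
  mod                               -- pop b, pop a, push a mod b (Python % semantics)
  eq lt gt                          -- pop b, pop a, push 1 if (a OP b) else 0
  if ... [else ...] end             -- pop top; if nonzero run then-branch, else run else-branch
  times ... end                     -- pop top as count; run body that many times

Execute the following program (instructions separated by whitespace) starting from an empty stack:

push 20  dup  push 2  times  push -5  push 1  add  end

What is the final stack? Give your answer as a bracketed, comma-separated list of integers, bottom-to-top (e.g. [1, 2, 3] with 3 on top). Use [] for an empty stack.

Answer: [20, 20, -4, -4]

Derivation:
After 'push 20': [20]
After 'dup': [20, 20]
After 'push 2': [20, 20, 2]
After 'times': [20, 20]
After 'push -5': [20, 20, -5]
After 'push 1': [20, 20, -5, 1]
After 'add': [20, 20, -4]
After 'push -5': [20, 20, -4, -5]
After 'push 1': [20, 20, -4, -5, 1]
After 'add': [20, 20, -4, -4]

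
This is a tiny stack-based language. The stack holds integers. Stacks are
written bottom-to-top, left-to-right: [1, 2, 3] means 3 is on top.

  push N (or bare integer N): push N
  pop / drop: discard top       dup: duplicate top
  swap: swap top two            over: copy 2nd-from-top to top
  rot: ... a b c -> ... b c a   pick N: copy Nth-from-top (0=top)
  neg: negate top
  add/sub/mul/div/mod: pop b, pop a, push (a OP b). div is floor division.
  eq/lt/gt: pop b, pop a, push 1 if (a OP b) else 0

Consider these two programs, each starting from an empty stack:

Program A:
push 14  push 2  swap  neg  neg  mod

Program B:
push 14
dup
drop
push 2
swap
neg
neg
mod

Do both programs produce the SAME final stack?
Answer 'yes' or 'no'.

Program A trace:
  After 'push 14': [14]
  After 'push 2': [14, 2]
  After 'swap': [2, 14]
  After 'neg': [2, -14]
  After 'neg': [2, 14]
  After 'mod': [2]
Program A final stack: [2]

Program B trace:
  After 'push 14': [14]
  After 'dup': [14, 14]
  After 'drop': [14]
  After 'push 2': [14, 2]
  After 'swap': [2, 14]
  After 'neg': [2, -14]
  After 'neg': [2, 14]
  After 'mod': [2]
Program B final stack: [2]
Same: yes

Answer: yes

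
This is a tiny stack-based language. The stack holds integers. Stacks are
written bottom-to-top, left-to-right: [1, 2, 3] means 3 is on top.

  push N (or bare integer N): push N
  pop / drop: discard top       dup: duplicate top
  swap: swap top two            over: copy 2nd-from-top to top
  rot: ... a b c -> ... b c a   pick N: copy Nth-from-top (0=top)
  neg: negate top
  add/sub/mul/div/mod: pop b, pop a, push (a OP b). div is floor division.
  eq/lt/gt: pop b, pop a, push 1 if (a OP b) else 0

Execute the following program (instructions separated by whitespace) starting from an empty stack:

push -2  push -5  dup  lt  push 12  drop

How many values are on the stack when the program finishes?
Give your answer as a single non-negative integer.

After 'push -2': stack = [-2] (depth 1)
After 'push -5': stack = [-2, -5] (depth 2)
After 'dup': stack = [-2, -5, -5] (depth 3)
After 'lt': stack = [-2, 0] (depth 2)
After 'push 12': stack = [-2, 0, 12] (depth 3)
After 'drop': stack = [-2, 0] (depth 2)

Answer: 2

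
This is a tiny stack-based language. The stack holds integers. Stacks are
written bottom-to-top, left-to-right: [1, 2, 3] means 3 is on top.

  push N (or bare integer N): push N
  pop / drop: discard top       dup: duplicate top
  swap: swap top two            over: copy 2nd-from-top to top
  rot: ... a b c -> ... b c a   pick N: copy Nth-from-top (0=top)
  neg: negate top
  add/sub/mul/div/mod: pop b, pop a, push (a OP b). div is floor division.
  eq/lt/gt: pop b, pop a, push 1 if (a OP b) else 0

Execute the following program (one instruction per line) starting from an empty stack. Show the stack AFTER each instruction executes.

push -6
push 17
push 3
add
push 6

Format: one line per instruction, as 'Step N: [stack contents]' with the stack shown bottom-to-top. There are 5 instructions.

Step 1: [-6]
Step 2: [-6, 17]
Step 3: [-6, 17, 3]
Step 4: [-6, 20]
Step 5: [-6, 20, 6]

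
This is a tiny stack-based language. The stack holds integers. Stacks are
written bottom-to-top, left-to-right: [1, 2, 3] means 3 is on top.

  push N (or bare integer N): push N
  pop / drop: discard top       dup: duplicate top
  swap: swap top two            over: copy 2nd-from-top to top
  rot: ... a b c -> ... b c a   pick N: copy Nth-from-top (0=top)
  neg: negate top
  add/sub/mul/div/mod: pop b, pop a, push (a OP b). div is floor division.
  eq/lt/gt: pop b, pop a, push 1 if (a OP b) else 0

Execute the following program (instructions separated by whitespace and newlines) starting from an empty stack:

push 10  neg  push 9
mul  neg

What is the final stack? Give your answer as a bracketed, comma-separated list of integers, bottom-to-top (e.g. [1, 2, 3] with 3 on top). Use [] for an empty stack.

Answer: [90]

Derivation:
After 'push 10': [10]
After 'neg': [-10]
After 'push 9': [-10, 9]
After 'mul': [-90]
After 'neg': [90]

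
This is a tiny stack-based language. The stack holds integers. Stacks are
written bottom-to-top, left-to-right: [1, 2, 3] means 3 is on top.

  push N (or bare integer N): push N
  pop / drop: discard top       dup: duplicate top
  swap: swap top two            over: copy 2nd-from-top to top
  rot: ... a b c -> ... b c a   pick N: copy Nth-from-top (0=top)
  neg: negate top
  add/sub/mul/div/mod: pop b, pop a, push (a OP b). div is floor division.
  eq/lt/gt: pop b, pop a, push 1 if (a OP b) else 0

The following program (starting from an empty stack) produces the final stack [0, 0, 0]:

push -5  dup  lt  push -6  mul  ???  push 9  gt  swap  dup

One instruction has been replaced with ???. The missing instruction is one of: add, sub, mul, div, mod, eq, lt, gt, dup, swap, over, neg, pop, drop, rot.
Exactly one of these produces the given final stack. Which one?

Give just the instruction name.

Stack before ???: [0]
Stack after ???:  [0, 0]
The instruction that transforms [0] -> [0, 0] is: dup

Answer: dup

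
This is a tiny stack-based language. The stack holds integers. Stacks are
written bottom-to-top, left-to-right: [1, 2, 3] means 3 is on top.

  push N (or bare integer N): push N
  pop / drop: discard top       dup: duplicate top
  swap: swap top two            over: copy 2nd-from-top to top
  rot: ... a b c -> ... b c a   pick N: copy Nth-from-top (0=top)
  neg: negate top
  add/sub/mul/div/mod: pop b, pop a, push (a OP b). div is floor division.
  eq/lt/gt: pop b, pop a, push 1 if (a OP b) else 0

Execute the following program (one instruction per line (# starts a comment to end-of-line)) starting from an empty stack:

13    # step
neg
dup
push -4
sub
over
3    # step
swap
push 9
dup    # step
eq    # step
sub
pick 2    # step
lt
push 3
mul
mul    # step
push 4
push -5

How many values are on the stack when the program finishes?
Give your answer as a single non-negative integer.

Answer: 5

Derivation:
After 'push 13': stack = [13] (depth 1)
After 'neg': stack = [-13] (depth 1)
After 'dup': stack = [-13, -13] (depth 2)
After 'push -4': stack = [-13, -13, -4] (depth 3)
After 'sub': stack = [-13, -9] (depth 2)
After 'over': stack = [-13, -9, -13] (depth 3)
After 'push 3': stack = [-13, -9, -13, 3] (depth 4)
After 'swap': stack = [-13, -9, 3, -13] (depth 4)
After 'push 9': stack = [-13, -9, 3, -13, 9] (depth 5)
After 'dup': stack = [-13, -9, 3, -13, 9, 9] (depth 6)
After 'eq': stack = [-13, -9, 3, -13, 1] (depth 5)
After 'sub': stack = [-13, -9, 3, -14] (depth 4)
After 'pick 2': stack = [-13, -9, 3, -14, -9] (depth 5)
After 'lt': stack = [-13, -9, 3, 1] (depth 4)
After 'push 3': stack = [-13, -9, 3, 1, 3] (depth 5)
After 'mul': stack = [-13, -9, 3, 3] (depth 4)
After 'mul': stack = [-13, -9, 9] (depth 3)
After 'push 4': stack = [-13, -9, 9, 4] (depth 4)
After 'push -5': stack = [-13, -9, 9, 4, -5] (depth 5)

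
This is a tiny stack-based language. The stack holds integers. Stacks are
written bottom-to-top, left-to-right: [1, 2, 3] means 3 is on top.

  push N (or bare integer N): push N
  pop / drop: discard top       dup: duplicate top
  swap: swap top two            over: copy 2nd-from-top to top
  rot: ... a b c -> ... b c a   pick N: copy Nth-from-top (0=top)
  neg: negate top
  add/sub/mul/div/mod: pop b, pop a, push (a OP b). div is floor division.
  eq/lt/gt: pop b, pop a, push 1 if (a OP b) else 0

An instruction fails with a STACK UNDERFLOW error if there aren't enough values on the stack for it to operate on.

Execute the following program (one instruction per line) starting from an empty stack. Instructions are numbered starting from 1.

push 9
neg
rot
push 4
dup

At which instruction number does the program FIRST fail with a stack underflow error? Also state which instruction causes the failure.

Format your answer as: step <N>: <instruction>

Step 1 ('push 9'): stack = [9], depth = 1
Step 2 ('neg'): stack = [-9], depth = 1
Step 3 ('rot'): needs 3 value(s) but depth is 1 — STACK UNDERFLOW

Answer: step 3: rot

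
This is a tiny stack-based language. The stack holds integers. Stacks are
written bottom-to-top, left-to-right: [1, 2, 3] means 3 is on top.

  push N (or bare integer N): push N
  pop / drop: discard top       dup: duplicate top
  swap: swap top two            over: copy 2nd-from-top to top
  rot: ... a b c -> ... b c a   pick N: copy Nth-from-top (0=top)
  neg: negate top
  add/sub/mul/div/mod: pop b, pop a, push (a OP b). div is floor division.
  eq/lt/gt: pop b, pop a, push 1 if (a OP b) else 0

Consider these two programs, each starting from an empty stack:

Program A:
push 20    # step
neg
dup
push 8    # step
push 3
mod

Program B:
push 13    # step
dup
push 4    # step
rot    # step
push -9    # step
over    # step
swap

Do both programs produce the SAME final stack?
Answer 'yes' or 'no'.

Program A trace:
  After 'push 20': [20]
  After 'neg': [-20]
  After 'dup': [-20, -20]
  After 'push 8': [-20, -20, 8]
  After 'push 3': [-20, -20, 8, 3]
  After 'mod': [-20, -20, 2]
Program A final stack: [-20, -20, 2]

Program B trace:
  After 'push 13': [13]
  After 'dup': [13, 13]
  After 'push 4': [13, 13, 4]
  After 'rot': [13, 4, 13]
  After 'push -9': [13, 4, 13, -9]
  After 'over': [13, 4, 13, -9, 13]
  After 'swap': [13, 4, 13, 13, -9]
Program B final stack: [13, 4, 13, 13, -9]
Same: no

Answer: no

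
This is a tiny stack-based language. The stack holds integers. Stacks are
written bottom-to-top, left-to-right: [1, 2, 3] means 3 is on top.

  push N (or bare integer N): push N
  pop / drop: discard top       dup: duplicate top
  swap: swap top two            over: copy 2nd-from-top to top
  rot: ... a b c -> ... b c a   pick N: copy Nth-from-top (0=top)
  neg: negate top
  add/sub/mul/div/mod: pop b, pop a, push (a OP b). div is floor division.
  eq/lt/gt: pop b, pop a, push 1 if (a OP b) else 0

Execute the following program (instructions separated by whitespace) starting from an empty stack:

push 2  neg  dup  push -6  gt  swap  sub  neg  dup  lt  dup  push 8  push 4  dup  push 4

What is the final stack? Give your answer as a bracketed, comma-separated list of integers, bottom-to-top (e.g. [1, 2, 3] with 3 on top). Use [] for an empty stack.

After 'push 2': [2]
After 'neg': [-2]
After 'dup': [-2, -2]
After 'push -6': [-2, -2, -6]
After 'gt': [-2, 1]
After 'swap': [1, -2]
After 'sub': [3]
After 'neg': [-3]
After 'dup': [-3, -3]
After 'lt': [0]
After 'dup': [0, 0]
After 'push 8': [0, 0, 8]
After 'push 4': [0, 0, 8, 4]
After 'dup': [0, 0, 8, 4, 4]
After 'push 4': [0, 0, 8, 4, 4, 4]

Answer: [0, 0, 8, 4, 4, 4]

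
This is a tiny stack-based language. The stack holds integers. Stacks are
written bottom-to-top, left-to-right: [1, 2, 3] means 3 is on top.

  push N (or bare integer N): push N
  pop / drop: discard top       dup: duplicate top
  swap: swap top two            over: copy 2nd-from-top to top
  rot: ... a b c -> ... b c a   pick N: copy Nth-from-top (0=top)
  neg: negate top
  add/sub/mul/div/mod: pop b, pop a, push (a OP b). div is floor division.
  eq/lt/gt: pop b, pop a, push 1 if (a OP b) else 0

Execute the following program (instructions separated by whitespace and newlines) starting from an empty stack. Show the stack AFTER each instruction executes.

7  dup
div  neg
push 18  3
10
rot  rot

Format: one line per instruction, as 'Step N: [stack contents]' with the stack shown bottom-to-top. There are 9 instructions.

Step 1: [7]
Step 2: [7, 7]
Step 3: [1]
Step 4: [-1]
Step 5: [-1, 18]
Step 6: [-1, 18, 3]
Step 7: [-1, 18, 3, 10]
Step 8: [-1, 3, 10, 18]
Step 9: [-1, 10, 18, 3]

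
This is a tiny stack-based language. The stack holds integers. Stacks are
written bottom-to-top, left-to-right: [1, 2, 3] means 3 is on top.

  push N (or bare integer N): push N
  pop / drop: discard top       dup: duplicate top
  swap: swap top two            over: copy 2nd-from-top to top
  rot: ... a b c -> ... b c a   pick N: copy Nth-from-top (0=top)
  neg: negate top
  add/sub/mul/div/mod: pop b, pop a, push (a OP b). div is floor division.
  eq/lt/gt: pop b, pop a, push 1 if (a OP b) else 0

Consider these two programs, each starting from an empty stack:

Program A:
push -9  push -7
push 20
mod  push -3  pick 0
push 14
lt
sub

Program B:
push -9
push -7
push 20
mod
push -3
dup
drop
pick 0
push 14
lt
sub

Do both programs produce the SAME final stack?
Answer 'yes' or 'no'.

Answer: yes

Derivation:
Program A trace:
  After 'push -9': [-9]
  After 'push -7': [-9, -7]
  After 'push 20': [-9, -7, 20]
  After 'mod': [-9, 13]
  After 'push -3': [-9, 13, -3]
  After 'pick 0': [-9, 13, -3, -3]
  After 'push 14': [-9, 13, -3, -3, 14]
  After 'lt': [-9, 13, -3, 1]
  After 'sub': [-9, 13, -4]
Program A final stack: [-9, 13, -4]

Program B trace:
  After 'push -9': [-9]
  After 'push -7': [-9, -7]
  After 'push 20': [-9, -7, 20]
  After 'mod': [-9, 13]
  After 'push -3': [-9, 13, -3]
  After 'dup': [-9, 13, -3, -3]
  After 'drop': [-9, 13, -3]
  After 'pick 0': [-9, 13, -3, -3]
  After 'push 14': [-9, 13, -3, -3, 14]
  After 'lt': [-9, 13, -3, 1]
  After 'sub': [-9, 13, -4]
Program B final stack: [-9, 13, -4]
Same: yes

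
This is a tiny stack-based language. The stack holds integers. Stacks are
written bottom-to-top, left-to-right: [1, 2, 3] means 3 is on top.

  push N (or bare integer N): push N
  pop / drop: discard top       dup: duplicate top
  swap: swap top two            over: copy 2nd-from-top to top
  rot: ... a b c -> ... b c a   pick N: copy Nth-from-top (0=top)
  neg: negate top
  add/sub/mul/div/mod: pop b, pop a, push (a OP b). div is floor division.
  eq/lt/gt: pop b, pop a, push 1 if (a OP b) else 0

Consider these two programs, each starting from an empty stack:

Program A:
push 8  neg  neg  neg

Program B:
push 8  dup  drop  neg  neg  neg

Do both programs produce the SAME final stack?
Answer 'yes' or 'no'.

Answer: yes

Derivation:
Program A trace:
  After 'push 8': [8]
  After 'neg': [-8]
  After 'neg': [8]
  After 'neg': [-8]
Program A final stack: [-8]

Program B trace:
  After 'push 8': [8]
  After 'dup': [8, 8]
  After 'drop': [8]
  After 'neg': [-8]
  After 'neg': [8]
  After 'neg': [-8]
Program B final stack: [-8]
Same: yes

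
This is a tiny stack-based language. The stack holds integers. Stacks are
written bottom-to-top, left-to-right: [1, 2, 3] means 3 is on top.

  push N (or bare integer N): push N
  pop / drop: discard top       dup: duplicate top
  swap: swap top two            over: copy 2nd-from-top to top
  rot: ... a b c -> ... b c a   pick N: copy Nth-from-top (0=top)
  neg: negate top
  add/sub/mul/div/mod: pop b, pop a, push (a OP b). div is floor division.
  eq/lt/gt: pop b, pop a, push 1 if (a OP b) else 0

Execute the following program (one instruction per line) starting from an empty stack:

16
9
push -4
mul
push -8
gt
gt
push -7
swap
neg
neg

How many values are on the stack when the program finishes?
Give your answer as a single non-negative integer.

Answer: 2

Derivation:
After 'push 16': stack = [16] (depth 1)
After 'push 9': stack = [16, 9] (depth 2)
After 'push -4': stack = [16, 9, -4] (depth 3)
After 'mul': stack = [16, -36] (depth 2)
After 'push -8': stack = [16, -36, -8] (depth 3)
After 'gt': stack = [16, 0] (depth 2)
After 'gt': stack = [1] (depth 1)
After 'push -7': stack = [1, -7] (depth 2)
After 'swap': stack = [-7, 1] (depth 2)
After 'neg': stack = [-7, -1] (depth 2)
After 'neg': stack = [-7, 1] (depth 2)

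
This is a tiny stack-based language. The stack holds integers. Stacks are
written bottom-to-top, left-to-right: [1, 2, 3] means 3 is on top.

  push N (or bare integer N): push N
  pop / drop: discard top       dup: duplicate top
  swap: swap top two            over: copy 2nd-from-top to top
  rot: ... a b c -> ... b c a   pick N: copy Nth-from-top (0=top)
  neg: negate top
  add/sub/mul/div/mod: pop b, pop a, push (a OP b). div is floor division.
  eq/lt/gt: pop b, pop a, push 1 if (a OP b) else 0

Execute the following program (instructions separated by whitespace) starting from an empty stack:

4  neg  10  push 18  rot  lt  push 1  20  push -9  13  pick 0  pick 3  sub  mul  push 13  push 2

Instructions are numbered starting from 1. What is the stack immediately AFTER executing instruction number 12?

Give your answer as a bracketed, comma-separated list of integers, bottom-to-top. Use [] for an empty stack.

Step 1 ('4'): [4]
Step 2 ('neg'): [-4]
Step 3 ('10'): [-4, 10]
Step 4 ('push 18'): [-4, 10, 18]
Step 5 ('rot'): [10, 18, -4]
Step 6 ('lt'): [10, 0]
Step 7 ('push 1'): [10, 0, 1]
Step 8 ('20'): [10, 0, 1, 20]
Step 9 ('push -9'): [10, 0, 1, 20, -9]
Step 10 ('13'): [10, 0, 1, 20, -9, 13]
Step 11 ('pick 0'): [10, 0, 1, 20, -9, 13, 13]
Step 12 ('pick 3'): [10, 0, 1, 20, -9, 13, 13, 20]

Answer: [10, 0, 1, 20, -9, 13, 13, 20]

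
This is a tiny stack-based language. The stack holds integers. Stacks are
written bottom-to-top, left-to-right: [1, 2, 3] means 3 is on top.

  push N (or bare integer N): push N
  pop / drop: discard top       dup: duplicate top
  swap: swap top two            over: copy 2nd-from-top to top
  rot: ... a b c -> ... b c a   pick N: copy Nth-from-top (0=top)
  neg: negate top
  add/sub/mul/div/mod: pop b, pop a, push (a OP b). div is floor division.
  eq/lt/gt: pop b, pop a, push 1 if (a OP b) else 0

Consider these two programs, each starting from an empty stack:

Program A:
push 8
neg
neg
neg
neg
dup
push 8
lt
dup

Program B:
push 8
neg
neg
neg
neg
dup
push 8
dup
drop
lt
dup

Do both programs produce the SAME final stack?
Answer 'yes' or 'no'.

Answer: yes

Derivation:
Program A trace:
  After 'push 8': [8]
  After 'neg': [-8]
  After 'neg': [8]
  After 'neg': [-8]
  After 'neg': [8]
  After 'dup': [8, 8]
  After 'push 8': [8, 8, 8]
  After 'lt': [8, 0]
  After 'dup': [8, 0, 0]
Program A final stack: [8, 0, 0]

Program B trace:
  After 'push 8': [8]
  After 'neg': [-8]
  After 'neg': [8]
  After 'neg': [-8]
  After 'neg': [8]
  After 'dup': [8, 8]
  After 'push 8': [8, 8, 8]
  After 'dup': [8, 8, 8, 8]
  After 'drop': [8, 8, 8]
  After 'lt': [8, 0]
  After 'dup': [8, 0, 0]
Program B final stack: [8, 0, 0]
Same: yes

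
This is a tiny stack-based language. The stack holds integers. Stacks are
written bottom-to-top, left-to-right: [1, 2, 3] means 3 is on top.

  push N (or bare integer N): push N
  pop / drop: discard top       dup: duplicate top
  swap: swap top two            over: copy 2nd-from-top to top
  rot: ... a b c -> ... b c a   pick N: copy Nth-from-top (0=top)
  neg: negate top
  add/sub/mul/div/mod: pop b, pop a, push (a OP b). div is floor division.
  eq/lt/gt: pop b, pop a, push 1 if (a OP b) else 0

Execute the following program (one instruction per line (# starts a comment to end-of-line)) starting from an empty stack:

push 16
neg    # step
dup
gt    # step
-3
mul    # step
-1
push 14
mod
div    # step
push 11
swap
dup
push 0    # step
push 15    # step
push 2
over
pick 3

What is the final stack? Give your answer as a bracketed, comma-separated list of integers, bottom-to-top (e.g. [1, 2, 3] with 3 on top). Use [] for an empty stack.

After 'push 16': [16]
After 'neg': [-16]
After 'dup': [-16, -16]
After 'gt': [0]
After 'push -3': [0, -3]
After 'mul': [0]
After 'push -1': [0, -1]
After 'push 14': [0, -1, 14]
After 'mod': [0, 13]
After 'div': [0]
After 'push 11': [0, 11]
After 'swap': [11, 0]
After 'dup': [11, 0, 0]
After 'push 0': [11, 0, 0, 0]
After 'push 15': [11, 0, 0, 0, 15]
After 'push 2': [11, 0, 0, 0, 15, 2]
After 'over': [11, 0, 0, 0, 15, 2, 15]
After 'pick 3': [11, 0, 0, 0, 15, 2, 15, 0]

Answer: [11, 0, 0, 0, 15, 2, 15, 0]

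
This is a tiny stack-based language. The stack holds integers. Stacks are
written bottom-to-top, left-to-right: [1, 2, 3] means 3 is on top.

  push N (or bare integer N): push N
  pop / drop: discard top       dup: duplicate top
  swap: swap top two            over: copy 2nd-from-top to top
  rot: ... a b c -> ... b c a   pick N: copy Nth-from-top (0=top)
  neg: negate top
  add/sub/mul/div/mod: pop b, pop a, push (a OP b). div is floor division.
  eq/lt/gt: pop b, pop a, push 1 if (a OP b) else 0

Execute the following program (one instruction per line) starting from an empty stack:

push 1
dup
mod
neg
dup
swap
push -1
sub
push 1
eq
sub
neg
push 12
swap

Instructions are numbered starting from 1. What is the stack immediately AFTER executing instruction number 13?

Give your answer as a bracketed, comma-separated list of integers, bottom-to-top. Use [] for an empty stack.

Step 1 ('push 1'): [1]
Step 2 ('dup'): [1, 1]
Step 3 ('mod'): [0]
Step 4 ('neg'): [0]
Step 5 ('dup'): [0, 0]
Step 6 ('swap'): [0, 0]
Step 7 ('push -1'): [0, 0, -1]
Step 8 ('sub'): [0, 1]
Step 9 ('push 1'): [0, 1, 1]
Step 10 ('eq'): [0, 1]
Step 11 ('sub'): [-1]
Step 12 ('neg'): [1]
Step 13 ('push 12'): [1, 12]

Answer: [1, 12]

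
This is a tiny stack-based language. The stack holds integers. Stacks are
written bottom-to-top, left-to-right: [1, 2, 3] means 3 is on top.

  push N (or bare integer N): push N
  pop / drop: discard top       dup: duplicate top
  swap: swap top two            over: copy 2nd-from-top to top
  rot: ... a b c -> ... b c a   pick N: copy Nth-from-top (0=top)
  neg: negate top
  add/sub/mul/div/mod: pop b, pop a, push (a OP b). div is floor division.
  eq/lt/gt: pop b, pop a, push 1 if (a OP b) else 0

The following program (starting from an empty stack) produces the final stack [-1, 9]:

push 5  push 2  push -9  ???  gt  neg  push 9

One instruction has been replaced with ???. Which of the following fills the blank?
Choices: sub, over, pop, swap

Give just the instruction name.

Answer: pop

Derivation:
Stack before ???: [5, 2, -9]
Stack after ???:  [5, 2]
Checking each choice:
  sub: produces [0, 9]
  over: produces [5, 2, 0, 9]
  pop: MATCH
  swap: produces [5, 0, 9]


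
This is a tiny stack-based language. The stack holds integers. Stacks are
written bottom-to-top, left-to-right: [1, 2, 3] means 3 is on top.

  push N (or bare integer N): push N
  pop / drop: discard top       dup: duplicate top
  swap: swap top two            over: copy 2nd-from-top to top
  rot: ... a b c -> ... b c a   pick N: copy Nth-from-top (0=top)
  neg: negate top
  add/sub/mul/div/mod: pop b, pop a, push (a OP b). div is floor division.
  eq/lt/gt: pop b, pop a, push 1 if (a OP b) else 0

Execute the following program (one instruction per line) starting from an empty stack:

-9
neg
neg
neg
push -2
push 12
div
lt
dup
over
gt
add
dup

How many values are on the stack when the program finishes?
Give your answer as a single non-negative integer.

Answer: 2

Derivation:
After 'push -9': stack = [-9] (depth 1)
After 'neg': stack = [9] (depth 1)
After 'neg': stack = [-9] (depth 1)
After 'neg': stack = [9] (depth 1)
After 'push -2': stack = [9, -2] (depth 2)
After 'push 12': stack = [9, -2, 12] (depth 3)
After 'div': stack = [9, -1] (depth 2)
After 'lt': stack = [0] (depth 1)
After 'dup': stack = [0, 0] (depth 2)
After 'over': stack = [0, 0, 0] (depth 3)
After 'gt': stack = [0, 0] (depth 2)
After 'add': stack = [0] (depth 1)
After 'dup': stack = [0, 0] (depth 2)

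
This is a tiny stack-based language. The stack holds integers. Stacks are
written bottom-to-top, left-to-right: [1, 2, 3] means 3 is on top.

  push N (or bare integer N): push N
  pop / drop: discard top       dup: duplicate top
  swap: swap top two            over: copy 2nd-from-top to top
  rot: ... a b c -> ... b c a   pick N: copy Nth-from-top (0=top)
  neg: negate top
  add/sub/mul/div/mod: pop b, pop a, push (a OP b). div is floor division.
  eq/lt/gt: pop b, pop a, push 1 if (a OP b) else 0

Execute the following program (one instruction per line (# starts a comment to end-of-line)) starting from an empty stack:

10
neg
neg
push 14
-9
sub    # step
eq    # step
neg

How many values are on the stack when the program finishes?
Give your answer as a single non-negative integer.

After 'push 10': stack = [10] (depth 1)
After 'neg': stack = [-10] (depth 1)
After 'neg': stack = [10] (depth 1)
After 'push 14': stack = [10, 14] (depth 2)
After 'push -9': stack = [10, 14, -9] (depth 3)
After 'sub': stack = [10, 23] (depth 2)
After 'eq': stack = [0] (depth 1)
After 'neg': stack = [0] (depth 1)

Answer: 1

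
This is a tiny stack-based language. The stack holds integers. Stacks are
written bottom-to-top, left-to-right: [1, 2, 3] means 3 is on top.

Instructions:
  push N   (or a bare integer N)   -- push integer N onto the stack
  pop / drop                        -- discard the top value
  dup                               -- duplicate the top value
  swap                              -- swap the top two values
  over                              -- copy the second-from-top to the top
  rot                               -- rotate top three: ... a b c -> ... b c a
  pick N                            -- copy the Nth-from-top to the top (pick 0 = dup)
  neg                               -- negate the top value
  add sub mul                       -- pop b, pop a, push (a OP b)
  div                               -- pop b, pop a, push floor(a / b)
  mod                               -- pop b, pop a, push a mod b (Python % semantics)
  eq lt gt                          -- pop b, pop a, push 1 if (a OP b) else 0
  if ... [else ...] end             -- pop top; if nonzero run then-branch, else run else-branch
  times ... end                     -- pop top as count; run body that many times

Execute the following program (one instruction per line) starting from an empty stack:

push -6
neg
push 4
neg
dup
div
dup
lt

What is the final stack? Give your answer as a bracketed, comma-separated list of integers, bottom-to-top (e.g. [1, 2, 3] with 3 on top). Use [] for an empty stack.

After 'push -6': [-6]
After 'neg': [6]
After 'push 4': [6, 4]
After 'neg': [6, -4]
After 'dup': [6, -4, -4]
After 'div': [6, 1]
After 'dup': [6, 1, 1]
After 'lt': [6, 0]

Answer: [6, 0]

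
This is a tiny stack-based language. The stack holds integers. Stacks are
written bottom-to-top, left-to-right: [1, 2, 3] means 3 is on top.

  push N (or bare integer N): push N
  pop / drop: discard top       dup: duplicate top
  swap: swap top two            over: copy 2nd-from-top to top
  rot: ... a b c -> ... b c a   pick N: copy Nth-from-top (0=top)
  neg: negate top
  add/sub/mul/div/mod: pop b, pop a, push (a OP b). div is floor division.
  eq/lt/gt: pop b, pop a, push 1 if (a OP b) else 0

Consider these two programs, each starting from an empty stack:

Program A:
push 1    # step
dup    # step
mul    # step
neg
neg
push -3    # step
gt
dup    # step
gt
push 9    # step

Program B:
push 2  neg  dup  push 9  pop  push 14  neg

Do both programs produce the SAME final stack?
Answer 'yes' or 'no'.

Answer: no

Derivation:
Program A trace:
  After 'push 1': [1]
  After 'dup': [1, 1]
  After 'mul': [1]
  After 'neg': [-1]
  After 'neg': [1]
  After 'push -3': [1, -3]
  After 'gt': [1]
  After 'dup': [1, 1]
  After 'gt': [0]
  After 'push 9': [0, 9]
Program A final stack: [0, 9]

Program B trace:
  After 'push 2': [2]
  After 'neg': [-2]
  After 'dup': [-2, -2]
  After 'push 9': [-2, -2, 9]
  After 'pop': [-2, -2]
  After 'push 14': [-2, -2, 14]
  After 'neg': [-2, -2, -14]
Program B final stack: [-2, -2, -14]
Same: no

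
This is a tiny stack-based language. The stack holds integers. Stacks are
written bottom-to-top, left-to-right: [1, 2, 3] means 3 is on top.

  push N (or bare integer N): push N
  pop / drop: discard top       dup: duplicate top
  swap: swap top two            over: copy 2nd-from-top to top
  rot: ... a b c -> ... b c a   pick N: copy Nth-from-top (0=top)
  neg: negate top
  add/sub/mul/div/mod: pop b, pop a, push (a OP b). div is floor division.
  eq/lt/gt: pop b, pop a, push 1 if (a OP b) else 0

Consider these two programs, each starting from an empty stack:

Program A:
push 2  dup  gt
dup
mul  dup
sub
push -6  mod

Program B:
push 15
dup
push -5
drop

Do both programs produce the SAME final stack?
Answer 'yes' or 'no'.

Answer: no

Derivation:
Program A trace:
  After 'push 2': [2]
  After 'dup': [2, 2]
  After 'gt': [0]
  After 'dup': [0, 0]
  After 'mul': [0]
  After 'dup': [0, 0]
  After 'sub': [0]
  After 'push -6': [0, -6]
  After 'mod': [0]
Program A final stack: [0]

Program B trace:
  After 'push 15': [15]
  After 'dup': [15, 15]
  After 'push -5': [15, 15, -5]
  After 'drop': [15, 15]
Program B final stack: [15, 15]
Same: no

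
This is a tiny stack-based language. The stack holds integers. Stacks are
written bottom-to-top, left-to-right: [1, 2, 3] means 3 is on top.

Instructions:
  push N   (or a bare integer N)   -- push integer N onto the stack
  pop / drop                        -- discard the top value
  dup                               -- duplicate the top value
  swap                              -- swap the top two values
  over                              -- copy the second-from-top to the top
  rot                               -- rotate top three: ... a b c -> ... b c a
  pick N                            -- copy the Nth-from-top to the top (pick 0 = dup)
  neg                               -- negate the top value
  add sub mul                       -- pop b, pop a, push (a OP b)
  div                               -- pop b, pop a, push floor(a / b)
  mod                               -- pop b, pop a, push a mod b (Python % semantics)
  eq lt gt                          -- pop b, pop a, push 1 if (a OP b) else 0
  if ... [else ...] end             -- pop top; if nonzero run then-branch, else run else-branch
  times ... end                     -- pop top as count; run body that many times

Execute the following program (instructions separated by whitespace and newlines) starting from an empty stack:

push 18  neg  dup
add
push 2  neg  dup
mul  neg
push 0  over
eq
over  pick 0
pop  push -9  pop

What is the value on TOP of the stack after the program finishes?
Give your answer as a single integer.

Answer: -4

Derivation:
After 'push 18': [18]
After 'neg': [-18]
After 'dup': [-18, -18]
After 'add': [-36]
After 'push 2': [-36, 2]
After 'neg': [-36, -2]
After 'dup': [-36, -2, -2]
After 'mul': [-36, 4]
After 'neg': [-36, -4]
After 'push 0': [-36, -4, 0]
After 'over': [-36, -4, 0, -4]
After 'eq': [-36, -4, 0]
After 'over': [-36, -4, 0, -4]
After 'pick 0': [-36, -4, 0, -4, -4]
After 'pop': [-36, -4, 0, -4]
After 'push -9': [-36, -4, 0, -4, -9]
After 'pop': [-36, -4, 0, -4]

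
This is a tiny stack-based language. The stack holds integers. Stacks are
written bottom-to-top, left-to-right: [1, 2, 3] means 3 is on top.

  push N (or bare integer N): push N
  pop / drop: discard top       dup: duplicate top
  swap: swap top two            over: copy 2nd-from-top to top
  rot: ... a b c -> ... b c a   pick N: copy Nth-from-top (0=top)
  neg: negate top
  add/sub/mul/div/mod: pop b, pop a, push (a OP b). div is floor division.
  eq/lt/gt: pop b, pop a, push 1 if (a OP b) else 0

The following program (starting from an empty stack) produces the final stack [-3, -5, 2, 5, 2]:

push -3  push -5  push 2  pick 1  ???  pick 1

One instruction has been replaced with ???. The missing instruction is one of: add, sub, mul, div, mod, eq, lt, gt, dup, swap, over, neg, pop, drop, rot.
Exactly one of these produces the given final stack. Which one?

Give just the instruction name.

Stack before ???: [-3, -5, 2, -5]
Stack after ???:  [-3, -5, 2, 5]
The instruction that transforms [-3, -5, 2, -5] -> [-3, -5, 2, 5] is: neg

Answer: neg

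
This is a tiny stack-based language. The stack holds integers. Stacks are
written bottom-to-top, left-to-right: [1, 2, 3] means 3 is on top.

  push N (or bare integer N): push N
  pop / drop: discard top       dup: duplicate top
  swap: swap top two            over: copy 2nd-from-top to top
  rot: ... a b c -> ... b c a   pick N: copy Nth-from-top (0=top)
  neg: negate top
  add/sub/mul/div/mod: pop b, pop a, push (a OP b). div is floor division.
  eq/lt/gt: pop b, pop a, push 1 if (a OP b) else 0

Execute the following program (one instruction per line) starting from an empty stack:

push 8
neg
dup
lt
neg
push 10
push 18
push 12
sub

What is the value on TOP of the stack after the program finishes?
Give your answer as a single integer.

Answer: 6

Derivation:
After 'push 8': [8]
After 'neg': [-8]
After 'dup': [-8, -8]
After 'lt': [0]
After 'neg': [0]
After 'push 10': [0, 10]
After 'push 18': [0, 10, 18]
After 'push 12': [0, 10, 18, 12]
After 'sub': [0, 10, 6]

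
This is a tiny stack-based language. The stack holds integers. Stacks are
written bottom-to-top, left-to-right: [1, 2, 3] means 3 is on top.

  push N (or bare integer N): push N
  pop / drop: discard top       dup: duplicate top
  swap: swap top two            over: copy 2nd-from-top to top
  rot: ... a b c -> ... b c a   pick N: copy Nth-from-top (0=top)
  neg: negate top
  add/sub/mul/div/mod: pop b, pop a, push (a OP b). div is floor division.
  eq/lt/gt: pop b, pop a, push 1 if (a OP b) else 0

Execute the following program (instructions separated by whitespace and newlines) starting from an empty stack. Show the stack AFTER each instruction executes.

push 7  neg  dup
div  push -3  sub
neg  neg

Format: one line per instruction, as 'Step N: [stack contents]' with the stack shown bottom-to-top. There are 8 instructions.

Step 1: [7]
Step 2: [-7]
Step 3: [-7, -7]
Step 4: [1]
Step 5: [1, -3]
Step 6: [4]
Step 7: [-4]
Step 8: [4]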